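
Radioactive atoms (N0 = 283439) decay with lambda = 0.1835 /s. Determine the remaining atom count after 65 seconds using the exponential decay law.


N = N0 * exp(-lambda * t)
N = 283439 * exp(-0.1835 * 65)
N = 1.8725

1.8725


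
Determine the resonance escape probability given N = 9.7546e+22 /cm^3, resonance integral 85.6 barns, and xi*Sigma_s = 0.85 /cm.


p = exp(-N * I * 1e-24 / (xi*Sigma_s))
p = exp(-9.7546e+22 * 85.6 * 1e-24 / 0.85)
p = 5.4166e-05

5.4166e-05


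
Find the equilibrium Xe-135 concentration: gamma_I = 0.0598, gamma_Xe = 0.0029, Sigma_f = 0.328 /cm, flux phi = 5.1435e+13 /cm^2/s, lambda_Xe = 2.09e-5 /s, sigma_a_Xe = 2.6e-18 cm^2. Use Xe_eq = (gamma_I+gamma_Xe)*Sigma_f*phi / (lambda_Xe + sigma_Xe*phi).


Xe_eq = (gamma_I + gamma_Xe) * Sigma_f * phi / (lambda_Xe + sigma_Xe * phi)
Numerator = (0.0598 + 0.0029) * 0.328 * 5.1435e+13 = 1.057792e+12
Denominator = 2.09e-5 + 2.6e-18 * 5.1435e+13 = 1.546310e-04
Xe_eq = 1.057792e+12 / 1.546310e-04 = 6.8407e+15 /cm^3

6.8407e+15


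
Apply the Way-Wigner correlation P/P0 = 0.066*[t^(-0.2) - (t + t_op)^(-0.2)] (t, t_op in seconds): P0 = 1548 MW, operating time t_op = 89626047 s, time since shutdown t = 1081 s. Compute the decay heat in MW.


P/P0 = 0.066 * [t^(-0.2) - (t + t_op)^(-0.2)]
P/P0 = 0.066 * [1081^(-0.2) - (1081 + 89626047)^(-0.2)]
P/P0 = 0.066 * [0.2473061 - 0.02567510] = 0.01462765
P = 1548 * 0.01462765 = 22.644 MW

22.644


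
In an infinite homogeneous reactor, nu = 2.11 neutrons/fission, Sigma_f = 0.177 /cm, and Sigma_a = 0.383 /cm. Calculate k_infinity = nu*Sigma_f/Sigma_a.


k_inf = nu * Sigma_f / Sigma_a
k_inf = 2.11 * 0.177 / 0.383
k_inf = 0.97512

0.97512


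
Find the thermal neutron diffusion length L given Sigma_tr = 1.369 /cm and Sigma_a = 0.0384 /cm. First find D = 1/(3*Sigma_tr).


D = 1 / (3 * Sigma_tr) = 1 / (3 * 1.369) = 0.2434867 cm
L = sqrt(D / Sigma_a)
L = sqrt(0.2434867 / 0.0384)
L = 2.5181 cm

2.5181


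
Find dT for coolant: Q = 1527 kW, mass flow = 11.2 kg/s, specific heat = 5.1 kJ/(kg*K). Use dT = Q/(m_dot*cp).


dT = Q / (m_dot * cp)
dT = 1527 / (11.2 * 5.1)
dT = 26.733 C

26.733


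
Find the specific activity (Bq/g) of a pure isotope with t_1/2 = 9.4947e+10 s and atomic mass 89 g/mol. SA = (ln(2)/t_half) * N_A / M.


lambda = ln(2) / t_half = ln(2) / 9.4947e+10 = 7.300359e-12 /s
SA = lambda * N_A / M
SA = 7.300359e-12 * 6.022e23 / 89
SA = 4.9396e+10 Bq/g

4.9396e+10


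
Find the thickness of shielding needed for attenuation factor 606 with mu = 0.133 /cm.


x = ln(factor) / mu
x = ln(606) / 0.133
x = 48.172 cm

48.172


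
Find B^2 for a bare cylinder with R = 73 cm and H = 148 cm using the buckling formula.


B^2 = (2.405/R)^2 + (pi/H)^2
B^2 = (2.405/73)^2 + (pi/148)^2
B^2 = 0.0015360 /cm^2

0.0015360


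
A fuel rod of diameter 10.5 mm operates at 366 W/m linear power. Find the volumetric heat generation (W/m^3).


r = D / 2 / 1000 = 10.5 / 2 / 1000 = 0.00525 m
q''' = q' / (pi * r^2)
q''' = 366 / (pi * 0.00525^2)
q''' = 4.2268e+06 W/m^3

4.2268e+06


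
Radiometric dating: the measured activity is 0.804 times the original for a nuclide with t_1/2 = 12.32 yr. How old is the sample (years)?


lambda = ln(2) / t_half = ln(2) / 12.32 = 0.05626195 /yr
t = -ln(A/A0) / lambda
t = -ln(0.804) / 0.05626195
t = 3.8775 yr

3.8775


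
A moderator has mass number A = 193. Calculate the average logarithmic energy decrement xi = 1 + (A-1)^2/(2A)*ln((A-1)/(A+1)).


xi = 1 + (A-1)^2/(2A) * ln((A-1)/(A+1))
xi = 1 + (193-1)^2/(2*193) * ln((193-1)/(193 +1))
xi = 0.010327

0.010327


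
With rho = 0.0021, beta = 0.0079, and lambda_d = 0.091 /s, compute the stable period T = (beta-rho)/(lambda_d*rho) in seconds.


T = (beta - rho) / (lambda_d * rho)
T = (0.0079 - 0.0021) / (0.091 * 0.0021)
T = 30.351 s

30.351


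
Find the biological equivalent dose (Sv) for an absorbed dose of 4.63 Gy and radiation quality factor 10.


H = D * Q
H = 4.63 * 10
H = 46.300 Sv

46.300


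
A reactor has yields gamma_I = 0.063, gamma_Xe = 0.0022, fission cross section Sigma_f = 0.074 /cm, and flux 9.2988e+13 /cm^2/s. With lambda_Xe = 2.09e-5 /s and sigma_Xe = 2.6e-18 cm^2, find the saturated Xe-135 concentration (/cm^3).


Xe_eq = (gamma_I + gamma_Xe) * Sigma_f * phi / (lambda_Xe + sigma_Xe * phi)
Numerator = (0.063 + 0.0022) * 0.074 * 9.2988e+13 = 4.486485e+11
Denominator = 2.09e-5 + 2.6e-18 * 9.2988e+13 = 2.626688e-04
Xe_eq = 4.486485e+11 / 2.626688e-04 = 1.7080e+15 /cm^3

1.7080e+15


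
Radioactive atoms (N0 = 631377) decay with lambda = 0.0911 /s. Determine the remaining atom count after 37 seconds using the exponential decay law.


N = N0 * exp(-lambda * t)
N = 631377 * exp(-0.0911 * 37)
N = 21698

21698


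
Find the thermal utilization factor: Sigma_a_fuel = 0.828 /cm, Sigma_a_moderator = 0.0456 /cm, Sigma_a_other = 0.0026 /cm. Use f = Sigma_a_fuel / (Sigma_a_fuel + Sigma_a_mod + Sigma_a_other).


f = Sigma_a_fuel / (Sigma_a_fuel + Sigma_a_mod + Sigma_a_other)
f = 0.828 / (0.828 + 0.0456 + 0.0026)
f = 0.94499

0.94499


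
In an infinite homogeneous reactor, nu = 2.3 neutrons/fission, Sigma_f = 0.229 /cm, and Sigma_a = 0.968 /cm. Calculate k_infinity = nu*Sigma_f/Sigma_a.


k_inf = nu * Sigma_f / Sigma_a
k_inf = 2.3 * 0.229 / 0.968
k_inf = 0.54411

0.54411


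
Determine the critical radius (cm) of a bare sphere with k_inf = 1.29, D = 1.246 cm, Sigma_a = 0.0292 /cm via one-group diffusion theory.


L^2 = D / Sigma_a = 1.246 / 0.0292 = 42.67123 cm^2
B_m^2 = (k_inf - 1) / L^2 = (1.29 - 1) / 42.67123 = 0.006796148 /cm^2
For a bare sphere: B_g = pi/R, so R_c = pi / sqrt(B_m^2)
R_c = pi / sqrt(0.006796148) = 38.108 cm

38.108


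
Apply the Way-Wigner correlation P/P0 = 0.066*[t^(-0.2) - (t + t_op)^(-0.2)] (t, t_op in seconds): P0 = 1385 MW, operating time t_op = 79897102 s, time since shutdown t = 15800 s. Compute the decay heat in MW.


P/P0 = 0.066 * [t^(-0.2) - (t + t_op)^(-0.2)]
P/P0 = 0.066 * [15800^(-0.2) - (15800 + 79897102)^(-0.2)]
P/P0 = 0.066 * [0.1446334 - 0.02627100] = 0.007811918
P = 1385 * 0.007811918 = 10.820 MW

10.820


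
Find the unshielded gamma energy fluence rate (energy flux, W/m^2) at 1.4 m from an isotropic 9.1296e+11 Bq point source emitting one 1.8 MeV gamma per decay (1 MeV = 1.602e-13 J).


psi = A * E * 1.602e-13 / (4*pi*r^2)
psi = 9.1296e+11 * 1.8 * 1.602e-13 / (4*pi*1.4^2)
psi = 0.010689 W/m^2

0.010689


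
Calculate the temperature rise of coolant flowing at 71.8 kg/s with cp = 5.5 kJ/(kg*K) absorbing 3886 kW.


dT = Q / (m_dot * cp)
dT = 3886 / (71.8 * 5.5)
dT = 9.8405 C

9.8405


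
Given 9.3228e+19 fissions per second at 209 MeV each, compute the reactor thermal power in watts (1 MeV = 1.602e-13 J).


P = fission_rate * E_MeV * 1.602e-13
P = 9.3228e+19 * 209 * 1.602e-13
P = 3.1214e+09 W

3.1214e+09


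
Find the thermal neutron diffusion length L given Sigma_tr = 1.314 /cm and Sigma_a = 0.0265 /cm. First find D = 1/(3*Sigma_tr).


D = 1 / (3 * Sigma_tr) = 1 / (3 * 1.314) = 0.2536783 cm
L = sqrt(D / Sigma_a)
L = sqrt(0.2536783 / 0.0265)
L = 3.0940 cm

3.0940


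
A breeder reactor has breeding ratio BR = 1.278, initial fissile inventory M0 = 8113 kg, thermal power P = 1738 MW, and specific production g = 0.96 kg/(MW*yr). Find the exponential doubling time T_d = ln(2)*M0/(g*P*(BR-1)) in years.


Breeding gain G = BR - 1 = 1.278 - 1 = 0.278
Fissile production rate = g * P * G = 0.96 * 1738 * 0.278 = 463.83744 kg/yr
T_d = ln(2) * M0 / (g * P * G)
T_d = ln(2) * 8113 / 463.83744 = 12.124 yr

12.124


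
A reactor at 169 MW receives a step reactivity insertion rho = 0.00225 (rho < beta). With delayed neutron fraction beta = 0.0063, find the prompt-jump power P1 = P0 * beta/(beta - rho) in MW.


P1/P0 = beta / (beta - rho)
P1/P0 = 0.0063 / (0.0063 - 0.00225) = 1.555556
P1 = 169 * 1.555556 = 262.89 MW

262.89


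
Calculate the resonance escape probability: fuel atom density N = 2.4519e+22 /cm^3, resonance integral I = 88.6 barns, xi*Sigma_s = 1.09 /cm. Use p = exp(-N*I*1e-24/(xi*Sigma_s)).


p = exp(-N * I * 1e-24 / (xi*Sigma_s))
p = exp(-2.4519e+22 * 88.6 * 1e-24 / 1.09)
p = 0.13628

0.13628


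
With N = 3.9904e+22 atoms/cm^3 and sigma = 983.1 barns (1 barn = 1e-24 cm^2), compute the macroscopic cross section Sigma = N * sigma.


Sigma = N * sigma_barns * 1e-24
Sigma = 3.9904e+22 * 983.1 * 1e-24
Sigma = 39.230 /cm

39.230


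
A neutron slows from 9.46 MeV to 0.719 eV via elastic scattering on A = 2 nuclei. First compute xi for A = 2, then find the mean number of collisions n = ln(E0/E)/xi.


xi = 1 + (A-1)^2/(2A)*ln((A-1)/(A+1)) = 0.7253469 (for A = 2)
n = ln(E0/E) / xi
n = ln(9.46e6 / 0.719) / 0.7253469
n = ln(1.315716e+07) / 0.7253469 = 22.599

22.599


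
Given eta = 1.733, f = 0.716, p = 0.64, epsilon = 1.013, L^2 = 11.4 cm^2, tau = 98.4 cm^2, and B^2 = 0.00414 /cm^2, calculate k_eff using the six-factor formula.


k_inf = eta*f*p*eps = 1.733*0.716*0.64*1.013 = 0.8044536
P_TNL = 1/(1 + L^2*B^2) = 1/(1 + 11.4*0.00414) = 0.9549311
P_FNL = exp(-B^2*tau) = exp(-0.00414*98.4) = 0.6653940
k_eff = k_inf * P_TNL * P_FNL = 0.8044536 * 0.9549311 * 0.6653940
k_eff = 0.51115

0.51115


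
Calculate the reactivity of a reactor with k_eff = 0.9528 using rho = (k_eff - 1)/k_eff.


rho = (k_eff - 1) / k_eff
rho = (0.9528 - 1) / 0.9528
rho = -0.049538

-0.049538


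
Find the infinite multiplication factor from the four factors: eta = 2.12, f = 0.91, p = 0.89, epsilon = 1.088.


k_inf = eta * f * p * epsilon
k_inf = 2.12 * 0.91 * 0.89 * 1.088
k_inf = 1.8681

1.8681


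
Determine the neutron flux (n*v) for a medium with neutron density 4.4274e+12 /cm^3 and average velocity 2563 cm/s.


phi = n * v
phi = 4.4274e+12 * 2563
phi = 1.1347e+16 /cm^2/s

1.1347e+16


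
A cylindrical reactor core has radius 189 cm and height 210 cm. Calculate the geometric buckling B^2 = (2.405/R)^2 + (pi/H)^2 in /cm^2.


B^2 = (2.405/R)^2 + (pi/H)^2
B^2 = (2.405/189)^2 + (pi/210)^2
B^2 = 3.8572e-04 /cm^2

3.8572e-04


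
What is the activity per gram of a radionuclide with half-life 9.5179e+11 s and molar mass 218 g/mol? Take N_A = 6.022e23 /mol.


lambda = ln(2) / t_half = ln(2) / 9.5179e+11 = 7.282564e-13 /s
SA = lambda * N_A / M
SA = 7.282564e-13 * 6.022e23 / 218
SA = 2.0117e+09 Bq/g

2.0117e+09


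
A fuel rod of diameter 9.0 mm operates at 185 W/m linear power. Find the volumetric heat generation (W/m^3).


r = D / 2 / 1000 = 9.0 / 2 / 1000 = 0.0045 m
q''' = q' / (pi * r^2)
q''' = 185 / (pi * 0.0045^2)
q''' = 2.9080e+06 W/m^3

2.9080e+06


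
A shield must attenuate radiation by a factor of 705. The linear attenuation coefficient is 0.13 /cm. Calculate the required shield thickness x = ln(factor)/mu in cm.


x = ln(factor) / mu
x = ln(705) / 0.13
x = 50.448 cm

50.448


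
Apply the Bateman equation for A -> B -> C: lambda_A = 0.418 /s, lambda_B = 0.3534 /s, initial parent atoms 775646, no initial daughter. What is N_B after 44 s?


N_B(t) = lambda_A * N_A0 / (lambda_B - lambda_A) * [exp(-lambda_A*t) - exp(-lambda_B*t)]
exp(-0.418*44) = 1.029096e-08; exp(-0.3534*44) = 1.765609e-07
N_B = 0.418 * 775646 / (0.3534 - 0.418) * (1.029096e-08 - 1.765609e-07)
N_B = 0.83449

0.83449


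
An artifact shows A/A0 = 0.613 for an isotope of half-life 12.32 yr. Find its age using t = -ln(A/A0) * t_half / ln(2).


lambda = ln(2) / t_half = ln(2) / 12.32 = 0.05626195 /yr
t = -ln(A/A0) / lambda
t = -ln(0.613) / 0.05626195
t = 8.6984 yr

8.6984


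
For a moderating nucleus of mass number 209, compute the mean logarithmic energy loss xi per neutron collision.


xi = 1 + (A-1)^2/(2A) * ln((A-1)/(A+1))
xi = 1 + (209-1)^2/(2*209) * ln((209-1)/(209 +1))
xi = 0.0095389

0.0095389


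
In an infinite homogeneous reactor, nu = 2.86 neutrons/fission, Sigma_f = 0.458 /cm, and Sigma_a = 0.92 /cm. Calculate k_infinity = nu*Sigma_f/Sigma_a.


k_inf = nu * Sigma_f / Sigma_a
k_inf = 2.86 * 0.458 / 0.92
k_inf = 1.4238

1.4238


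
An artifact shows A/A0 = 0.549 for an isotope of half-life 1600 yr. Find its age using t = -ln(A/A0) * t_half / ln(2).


lambda = ln(2) / t_half = ln(2) / 1600 = 4.332170e-04 /yr
t = -ln(A/A0) / lambda
t = -ln(0.549) / 4.332170e-04
t = 1384.2 yr

1384.2


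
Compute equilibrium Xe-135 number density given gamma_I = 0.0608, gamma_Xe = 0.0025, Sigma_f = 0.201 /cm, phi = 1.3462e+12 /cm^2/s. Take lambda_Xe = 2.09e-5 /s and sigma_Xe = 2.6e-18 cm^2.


Xe_eq = (gamma_I + gamma_Xe) * Sigma_f * phi / (lambda_Xe + sigma_Xe * phi)
Numerator = (0.0608 + 0.0025) * 0.201 * 1.3462e+12 = 1.712811e+10
Denominator = 2.09e-5 + 2.6e-18 * 1.3462e+12 = 2.440012e-05
Xe_eq = 1.712811e+10 / 2.440012e-05 = 7.0197e+14 /cm^3

7.0197e+14


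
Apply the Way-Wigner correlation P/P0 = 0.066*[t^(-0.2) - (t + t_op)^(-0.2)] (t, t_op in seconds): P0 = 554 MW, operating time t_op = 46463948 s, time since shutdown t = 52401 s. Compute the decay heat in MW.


P/P0 = 0.066 * [t^(-0.2) - (t + t_op)^(-0.2)]
P/P0 = 0.066 * [52401^(-0.2) - (52401 + 46463948)^(-0.2)]
P/P0 = 0.066 * [0.1137973 - 0.02927378] = 0.005578552
P = 554 * 0.005578552 = 3.0905 MW

3.0905


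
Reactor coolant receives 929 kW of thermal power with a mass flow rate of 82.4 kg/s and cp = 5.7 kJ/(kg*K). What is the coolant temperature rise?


dT = Q / (m_dot * cp)
dT = 929 / (82.4 * 5.7)
dT = 1.9779 C

1.9779


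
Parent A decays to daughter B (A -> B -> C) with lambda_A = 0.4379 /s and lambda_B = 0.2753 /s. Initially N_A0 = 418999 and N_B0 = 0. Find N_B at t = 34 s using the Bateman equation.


N_B(t) = lambda_A * N_A0 / (lambda_B - lambda_A) * [exp(-lambda_A*t) - exp(-lambda_B*t)]
exp(-0.4379*34) = 3.419504e-07; exp(-0.2753*34) = 8.608288e-05
N_B = 0.4379 * 418999 / (0.2753 - 0.4379) * (3.419504e-07 - 8.608288e-05)
N_B = 96.751

96.751


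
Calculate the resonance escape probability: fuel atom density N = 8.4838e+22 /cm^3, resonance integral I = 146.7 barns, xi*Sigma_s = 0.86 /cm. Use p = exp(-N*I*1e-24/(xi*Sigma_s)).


p = exp(-N * I * 1e-24 / (xi*Sigma_s))
p = exp(-8.4838e+22 * 146.7 * 1e-24 / 0.86)
p = 5.1878e-07

5.1878e-07


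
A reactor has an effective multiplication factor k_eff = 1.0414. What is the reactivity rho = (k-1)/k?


rho = (k_eff - 1) / k_eff
rho = (1.0414 - 1) / 1.0414
rho = 0.039754

0.039754


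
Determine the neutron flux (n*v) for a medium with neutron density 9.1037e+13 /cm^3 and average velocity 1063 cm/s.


phi = n * v
phi = 9.1037e+13 * 1063
phi = 9.6772e+16 /cm^2/s

9.6772e+16


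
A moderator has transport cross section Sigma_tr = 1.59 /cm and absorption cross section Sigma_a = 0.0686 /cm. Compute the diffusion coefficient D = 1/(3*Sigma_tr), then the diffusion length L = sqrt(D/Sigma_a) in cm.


D = 1 / (3 * Sigma_tr) = 1 / (3 * 1.59) = 0.2096436 cm
L = sqrt(D / Sigma_a)
L = sqrt(0.2096436 / 0.0686)
L = 1.7482 cm

1.7482


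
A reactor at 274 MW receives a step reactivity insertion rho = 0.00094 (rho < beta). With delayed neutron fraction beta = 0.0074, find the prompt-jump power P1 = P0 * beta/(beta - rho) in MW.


P1/P0 = beta / (beta - rho)
P1/P0 = 0.0074 / (0.0074 - 0.00094) = 1.145511
P1 = 274 * 1.145511 = 313.87 MW

313.87


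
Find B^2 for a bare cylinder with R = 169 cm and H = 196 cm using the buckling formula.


B^2 = (2.405/R)^2 + (pi/H)^2
B^2 = (2.405/169)^2 + (pi/196)^2
B^2 = 4.5943e-04 /cm^2

4.5943e-04


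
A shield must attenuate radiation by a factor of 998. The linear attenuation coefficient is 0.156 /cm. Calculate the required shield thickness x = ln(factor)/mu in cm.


x = ln(factor) / mu
x = ln(998) / 0.156
x = 44.268 cm

44.268


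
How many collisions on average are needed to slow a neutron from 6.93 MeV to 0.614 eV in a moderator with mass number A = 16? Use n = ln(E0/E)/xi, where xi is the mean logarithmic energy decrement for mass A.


xi = 1 + (A-1)^2/(2A)*ln((A-1)/(A+1)) = 0.1199467 (for A = 16)
n = ln(E0/E) / xi
n = ln(6.93e6 / 0.614) / 0.1199467
n = ln(1.128664e+07) / 0.1199467 = 135.39

135.39


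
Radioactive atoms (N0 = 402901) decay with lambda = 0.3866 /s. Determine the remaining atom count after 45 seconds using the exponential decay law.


N = N0 * exp(-lambda * t)
N = 402901 * exp(-0.3866 * 45)
N = 0.011214

0.011214


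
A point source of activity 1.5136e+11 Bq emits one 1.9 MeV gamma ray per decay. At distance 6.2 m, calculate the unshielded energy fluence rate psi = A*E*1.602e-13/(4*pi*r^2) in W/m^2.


psi = A * E * 1.602e-13 / (4*pi*r^2)
psi = 1.5136e+11 * 1.9 * 1.602e-13 / (4*pi*6.2^2)
psi = 9.5375e-05 W/m^2

9.5375e-05


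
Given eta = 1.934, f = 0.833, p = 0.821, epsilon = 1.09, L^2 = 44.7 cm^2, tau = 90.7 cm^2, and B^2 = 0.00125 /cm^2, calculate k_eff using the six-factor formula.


k_inf = eta*f*p*eps = 1.934*0.833*0.821*1.09 = 1.441687
P_TNL = 1/(1 + L^2*B^2) = 1/(1 + 44.7*0.00125) = 0.9470818
P_FNL = exp(-B^2*tau) = exp(-0.00125*90.7) = 0.8928158
k_eff = k_inf * P_TNL * P_FNL = 1.441687 * 0.9470818 * 0.8928158
k_eff = 1.2190

1.2190


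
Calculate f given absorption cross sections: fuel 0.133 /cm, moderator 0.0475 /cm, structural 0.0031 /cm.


f = Sigma_a_fuel / (Sigma_a_fuel + Sigma_a_mod + Sigma_a_other)
f = 0.133 / (0.133 + 0.0475 + 0.0031)
f = 0.72440

0.72440


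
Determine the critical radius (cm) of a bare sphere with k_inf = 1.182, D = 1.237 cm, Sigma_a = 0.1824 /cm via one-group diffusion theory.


L^2 = D / Sigma_a = 1.237 / 0.1824 = 6.781798 cm^2
B_m^2 = (k_inf - 1) / L^2 = (1.182 - 1) / 6.781798 = 0.02683654 /cm^2
For a bare sphere: B_g = pi/R, so R_c = pi / sqrt(B_m^2)
R_c = pi / sqrt(0.02683654) = 19.177 cm

19.177


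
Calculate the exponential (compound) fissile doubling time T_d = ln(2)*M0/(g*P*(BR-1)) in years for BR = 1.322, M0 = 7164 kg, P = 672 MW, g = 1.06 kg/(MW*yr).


Breeding gain G = BR - 1 = 1.322 - 1 = 0.322
Fissile production rate = g * P * G = 1.06 * 672 * 0.322 = 229.36704 kg/yr
T_d = ln(2) * M0 / (g * P * G)
T_d = ln(2) * 7164 / 229.36704 = 21.650 yr

21.650


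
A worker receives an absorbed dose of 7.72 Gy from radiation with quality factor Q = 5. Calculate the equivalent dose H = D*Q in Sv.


H = D * Q
H = 7.72 * 5
H = 38.600 Sv

38.600


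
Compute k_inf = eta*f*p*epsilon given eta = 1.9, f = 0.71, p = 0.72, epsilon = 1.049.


k_inf = eta * f * p * epsilon
k_inf = 1.9 * 0.71 * 0.72 * 1.049
k_inf = 1.0189

1.0189


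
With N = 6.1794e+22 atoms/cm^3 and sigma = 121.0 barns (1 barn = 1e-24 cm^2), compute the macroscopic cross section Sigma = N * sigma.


Sigma = N * sigma_barns * 1e-24
Sigma = 6.1794e+22 * 121.0 * 1e-24
Sigma = 7.4771 /cm

7.4771


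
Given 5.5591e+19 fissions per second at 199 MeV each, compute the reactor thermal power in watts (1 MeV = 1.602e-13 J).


P = fission_rate * E_MeV * 1.602e-13
P = 5.5591e+19 * 199 * 1.602e-13
P = 1.7722e+09 W

1.7722e+09


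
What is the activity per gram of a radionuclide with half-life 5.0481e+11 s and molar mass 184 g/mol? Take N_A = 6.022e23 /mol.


lambda = ln(2) / t_half = ln(2) / 5.0481e+11 = 1.373085e-12 /s
SA = lambda * N_A / M
SA = 1.373085e-12 * 6.022e23 / 184
SA = 4.4939e+09 Bq/g

4.4939e+09


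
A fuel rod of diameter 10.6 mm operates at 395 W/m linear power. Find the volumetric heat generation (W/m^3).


r = D / 2 / 1000 = 10.6 / 2 / 1000 = 0.0053 m
q''' = q' / (pi * r^2)
q''' = 395 / (pi * 0.0053^2)
q''' = 4.4761e+06 W/m^3

4.4761e+06


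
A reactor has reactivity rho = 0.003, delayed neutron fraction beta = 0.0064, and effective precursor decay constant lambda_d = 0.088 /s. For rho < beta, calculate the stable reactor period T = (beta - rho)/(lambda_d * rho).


T = (beta - rho) / (lambda_d * rho)
T = (0.0064 - 0.003) / (0.088 * 0.003)
T = 12.879 s

12.879


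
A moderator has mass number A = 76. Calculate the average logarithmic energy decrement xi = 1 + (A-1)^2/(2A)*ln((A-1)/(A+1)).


xi = 1 + (A-1)^2/(2A) * ln((A-1)/(A+1))
xi = 1 + (76-1)^2/(2*76) * ln((76-1)/(76 +1))
xi = 0.026086

0.026086


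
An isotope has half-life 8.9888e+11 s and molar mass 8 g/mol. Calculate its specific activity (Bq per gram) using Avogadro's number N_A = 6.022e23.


lambda = ln(2) / t_half = ln(2) / 8.9888e+11 = 7.711232e-13 /s
SA = lambda * N_A / M
SA = 7.711232e-13 * 6.022e23 / 8
SA = 5.8046e+10 Bq/g

5.8046e+10


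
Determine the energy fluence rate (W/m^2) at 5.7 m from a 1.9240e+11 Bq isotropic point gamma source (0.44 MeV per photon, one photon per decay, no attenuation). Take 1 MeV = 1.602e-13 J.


psi = A * E * 1.602e-13 / (4*pi*r^2)
psi = 1.9240e+11 * 0.44 * 1.602e-13 / (4*pi*5.7^2)
psi = 3.3217e-05 W/m^2

3.3217e-05


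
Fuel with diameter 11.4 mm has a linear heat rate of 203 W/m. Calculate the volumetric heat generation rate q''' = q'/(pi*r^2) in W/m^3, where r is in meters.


r = D / 2 / 1000 = 11.4 / 2 / 1000 = 0.0057 m
q''' = q' / (pi * r^2)
q''' = 203 / (pi * 0.0057^2)
q''' = 1.9888e+06 W/m^3

1.9888e+06


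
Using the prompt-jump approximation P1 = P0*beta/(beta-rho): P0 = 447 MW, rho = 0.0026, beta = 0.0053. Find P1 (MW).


P1/P0 = beta / (beta - rho)
P1/P0 = 0.0053 / (0.0053 - 0.0026) = 1.962963
P1 = 447 * 1.962963 = 877.44 MW

877.44


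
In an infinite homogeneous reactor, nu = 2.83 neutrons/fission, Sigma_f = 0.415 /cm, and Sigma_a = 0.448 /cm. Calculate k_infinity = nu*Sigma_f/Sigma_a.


k_inf = nu * Sigma_f / Sigma_a
k_inf = 2.83 * 0.415 / 0.448
k_inf = 2.6215

2.6215


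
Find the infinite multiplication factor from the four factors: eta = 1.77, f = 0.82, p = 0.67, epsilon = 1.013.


k_inf = eta * f * p * epsilon
k_inf = 1.77 * 0.82 * 0.67 * 1.013
k_inf = 0.98508

0.98508


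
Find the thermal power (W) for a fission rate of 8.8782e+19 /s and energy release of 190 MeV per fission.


P = fission_rate * E_MeV * 1.602e-13
P = 8.8782e+19 * 190 * 1.602e-13
P = 2.7023e+09 W

2.7023e+09


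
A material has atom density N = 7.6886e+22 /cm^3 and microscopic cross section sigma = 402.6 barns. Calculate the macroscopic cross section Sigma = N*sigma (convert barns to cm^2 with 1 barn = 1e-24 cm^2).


Sigma = N * sigma_barns * 1e-24
Sigma = 7.6886e+22 * 402.6 * 1e-24
Sigma = 30.954 /cm

30.954


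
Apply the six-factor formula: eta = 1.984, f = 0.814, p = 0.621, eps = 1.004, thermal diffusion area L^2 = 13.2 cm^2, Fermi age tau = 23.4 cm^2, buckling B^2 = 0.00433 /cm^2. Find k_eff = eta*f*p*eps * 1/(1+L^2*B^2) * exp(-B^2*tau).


k_inf = eta*f*p*eps = 1.984*0.814*0.621*1.004 = 1.006912
P_TNL = 1/(1 + L^2*B^2) = 1/(1 + 13.2*0.00433) = 0.9459342
P_FNL = exp(-B^2*tau) = exp(-0.00433*23.4) = 0.9036420
k_eff = k_inf * P_TNL * P_FNL = 1.006912 * 0.9459342 * 0.9036420
k_eff = 0.86069

0.86069


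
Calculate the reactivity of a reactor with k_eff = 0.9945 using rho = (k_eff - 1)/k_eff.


rho = (k_eff - 1) / k_eff
rho = (0.9945 - 1) / 0.9945
rho = -0.0055304

-0.0055304


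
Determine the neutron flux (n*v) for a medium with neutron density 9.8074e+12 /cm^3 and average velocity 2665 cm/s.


phi = n * v
phi = 9.8074e+12 * 2665
phi = 2.6137e+16 /cm^2/s

2.6137e+16


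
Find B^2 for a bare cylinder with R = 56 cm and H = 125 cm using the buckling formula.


B^2 = (2.405/R)^2 + (pi/H)^2
B^2 = (2.405/56)^2 + (pi/125)^2
B^2 = 0.0024761 /cm^2

0.0024761


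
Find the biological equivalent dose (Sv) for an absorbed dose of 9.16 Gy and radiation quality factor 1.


H = D * Q
H = 9.16 * 1
H = 9.1600 Sv

9.1600


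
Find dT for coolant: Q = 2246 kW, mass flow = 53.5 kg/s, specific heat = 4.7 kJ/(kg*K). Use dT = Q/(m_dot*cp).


dT = Q / (m_dot * cp)
dT = 2246 / (53.5 * 4.7)
dT = 8.9322 C

8.9322


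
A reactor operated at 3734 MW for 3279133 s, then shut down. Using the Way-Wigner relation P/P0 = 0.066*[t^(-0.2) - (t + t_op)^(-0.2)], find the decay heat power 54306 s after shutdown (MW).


P/P0 = 0.066 * [t^(-0.2) - (t + t_op)^(-0.2)]
P/P0 = 0.066 * [54306^(-0.2) - (54306 + 3279133)^(-0.2)]
P/P0 = 0.066 * [0.1129875 - 0.04959313] = 0.004184028
P = 3734 * 0.004184028 = 15.623 MW

15.623


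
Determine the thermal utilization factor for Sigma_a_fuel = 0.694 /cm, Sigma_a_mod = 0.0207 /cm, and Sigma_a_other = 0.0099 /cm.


f = Sigma_a_fuel / (Sigma_a_fuel + Sigma_a_mod + Sigma_a_other)
f = 0.694 / (0.694 + 0.0207 + 0.0099)
f = 0.95777

0.95777


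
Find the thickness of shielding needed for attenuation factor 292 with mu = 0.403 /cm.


x = ln(factor) / mu
x = ln(292) / 0.403
x = 14.086 cm

14.086


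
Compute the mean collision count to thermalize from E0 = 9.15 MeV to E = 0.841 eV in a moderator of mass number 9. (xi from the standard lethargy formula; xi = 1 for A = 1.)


xi = 1 + (A-1)^2/(2A)*ln((A-1)/(A+1)) = 0.2066007 (for A = 9)
n = ln(E0/E) / xi
n = ln(9.15e6 / 0.841) / 0.2066007
n = ln(1.087990e+07) / 0.2066007 = 78.424

78.424


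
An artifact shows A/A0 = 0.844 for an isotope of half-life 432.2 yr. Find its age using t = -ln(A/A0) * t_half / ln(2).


lambda = ln(2) / t_half = ln(2) / 432.2 = 0.001603765 /yr
t = -ln(A/A0) / lambda
t = -ln(0.844) / 0.001603765
t = 105.75 yr

105.75


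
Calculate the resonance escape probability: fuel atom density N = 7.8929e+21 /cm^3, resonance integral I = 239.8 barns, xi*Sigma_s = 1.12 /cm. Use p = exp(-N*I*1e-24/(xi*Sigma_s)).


p = exp(-N * I * 1e-24 / (xi*Sigma_s))
p = exp(-7.8929e+21 * 239.8 * 1e-24 / 1.12)
p = 0.18453

0.18453


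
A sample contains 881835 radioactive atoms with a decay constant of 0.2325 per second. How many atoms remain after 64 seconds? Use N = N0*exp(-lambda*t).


N = N0 * exp(-lambda * t)
N = 881835 * exp(-0.2325 * 64)
N = 0.30415

0.30415


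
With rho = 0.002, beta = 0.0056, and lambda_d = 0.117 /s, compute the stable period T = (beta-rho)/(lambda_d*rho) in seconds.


T = (beta - rho) / (lambda_d * rho)
T = (0.0056 - 0.002) / (0.117 * 0.002)
T = 15.385 s

15.385


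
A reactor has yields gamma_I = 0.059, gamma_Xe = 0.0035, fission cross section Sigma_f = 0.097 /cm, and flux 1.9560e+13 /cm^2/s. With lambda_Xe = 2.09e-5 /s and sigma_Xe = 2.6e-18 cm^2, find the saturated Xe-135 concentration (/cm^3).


Xe_eq = (gamma_I + gamma_Xe) * Sigma_f * phi / (lambda_Xe + sigma_Xe * phi)
Numerator = (0.059 + 0.0035) * 0.097 * 1.9560e+13 = 1.185825e+11
Denominator = 2.09e-5 + 2.6e-18 * 1.9560e+13 = 7.175600e-05
Xe_eq = 1.185825e+11 / 7.175600e-05 = 1.6526e+15 /cm^3

1.6526e+15


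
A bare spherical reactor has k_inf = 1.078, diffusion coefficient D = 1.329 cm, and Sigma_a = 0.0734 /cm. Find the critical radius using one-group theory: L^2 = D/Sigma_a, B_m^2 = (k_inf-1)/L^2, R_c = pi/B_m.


L^2 = D / Sigma_a = 1.329 / 0.0734 = 18.10627 cm^2
B_m^2 = (k_inf - 1) / L^2 = (1.078 - 1) / 18.10627 = 0.004307900 /cm^2
For a bare sphere: B_g = pi/R, so R_c = pi / sqrt(B_m^2)
R_c = pi / sqrt(0.004307900) = 47.865 cm

47.865


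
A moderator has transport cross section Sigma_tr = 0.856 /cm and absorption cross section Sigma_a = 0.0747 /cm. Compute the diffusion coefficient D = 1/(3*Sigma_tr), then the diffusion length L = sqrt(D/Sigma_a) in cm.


D = 1 / (3 * Sigma_tr) = 1 / (3 * 0.856) = 0.3894081 cm
L = sqrt(D / Sigma_a)
L = sqrt(0.3894081 / 0.0747)
L = 2.2832 cm

2.2832


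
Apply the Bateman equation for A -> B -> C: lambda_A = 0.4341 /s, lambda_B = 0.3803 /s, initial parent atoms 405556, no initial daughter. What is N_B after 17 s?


N_B(t) = lambda_A * N_A0 / (lambda_B - lambda_A) * [exp(-lambda_A*t) - exp(-lambda_B*t)]
exp(-0.4341*17) = 6.237880e-04; exp(-0.3803*17) = 0.001556836
N_B = 0.4341 * 405556 / (0.3803 - 0.4341) * (6.237880e-04 - 0.001556836)
N_B = 3053.2

3053.2


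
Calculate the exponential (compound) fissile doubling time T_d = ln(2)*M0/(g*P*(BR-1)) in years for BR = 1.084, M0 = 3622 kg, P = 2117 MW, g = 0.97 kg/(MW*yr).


Breeding gain G = BR - 1 = 1.084 - 1 = 0.084
Fissile production rate = g * P * G = 0.97 * 2117 * 0.084 = 172.49316 kg/yr
T_d = ln(2) * M0 / (g * P * G)
T_d = ln(2) * 3622 / 172.49316 = 14.555 yr

14.555


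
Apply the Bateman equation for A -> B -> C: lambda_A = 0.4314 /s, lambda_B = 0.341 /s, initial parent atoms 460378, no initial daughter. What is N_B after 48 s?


N_B(t) = lambda_A * N_A0 / (lambda_B - lambda_A) * [exp(-lambda_A*t) - exp(-lambda_B*t)]
exp(-0.4314*48) = 1.016196e-09; exp(-0.341*48) = 7.788753e-08
N_B = 0.4314 * 460378 / (0.341 - 0.4314) * (1.016196e-09 - 7.788753e-08)
N_B = 0.16888

0.16888


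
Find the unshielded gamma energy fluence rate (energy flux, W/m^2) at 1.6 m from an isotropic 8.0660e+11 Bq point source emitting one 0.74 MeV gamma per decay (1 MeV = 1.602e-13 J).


psi = A * E * 1.602e-13 / (4*pi*r^2)
psi = 8.0660e+11 * 0.74 * 1.602e-13 / (4*pi*1.6^2)
psi = 0.0029724 W/m^2

0.0029724


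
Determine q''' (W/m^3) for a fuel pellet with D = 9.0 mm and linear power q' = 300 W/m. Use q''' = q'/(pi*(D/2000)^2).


r = D / 2 / 1000 = 9.0 / 2 / 1000 = 0.0045 m
q''' = q' / (pi * r^2)
q''' = 300 / (pi * 0.0045^2)
q''' = 4.7157e+06 W/m^3

4.7157e+06


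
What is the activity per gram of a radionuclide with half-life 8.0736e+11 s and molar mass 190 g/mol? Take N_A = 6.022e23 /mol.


lambda = ln(2) / t_half = ln(2) / 8.0736e+11 = 8.585354e-13 /s
SA = lambda * N_A / M
SA = 8.585354e-13 * 6.022e23 / 190
SA = 2.7211e+09 Bq/g

2.7211e+09


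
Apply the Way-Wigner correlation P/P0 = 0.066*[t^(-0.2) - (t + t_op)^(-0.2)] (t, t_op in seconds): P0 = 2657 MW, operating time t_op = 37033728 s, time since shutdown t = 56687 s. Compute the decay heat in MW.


P/P0 = 0.066 * [t^(-0.2) - (t + t_op)^(-0.2)]
P/P0 = 0.066 * [56687^(-0.2) - (56687 + 37033728)^(-0.2)]
P/P0 = 0.066 * [0.1120220 - 0.03063005] = 0.005371869
P = 2657 * 0.005371869 = 14.273 MW

14.273


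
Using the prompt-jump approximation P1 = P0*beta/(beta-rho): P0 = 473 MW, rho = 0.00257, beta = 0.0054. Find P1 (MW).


P1/P0 = beta / (beta - rho)
P1/P0 = 0.0054 / (0.0054 - 0.00257) = 1.908127
P1 = 473 * 1.908127 = 902.54 MW

902.54


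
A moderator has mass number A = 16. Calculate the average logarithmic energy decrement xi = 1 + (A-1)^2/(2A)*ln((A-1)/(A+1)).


xi = 1 + (A-1)^2/(2A) * ln((A-1)/(A+1))
xi = 1 + (16-1)^2/(2*16) * ln((16-1)/(16 +1))
xi = 0.11995

0.11995


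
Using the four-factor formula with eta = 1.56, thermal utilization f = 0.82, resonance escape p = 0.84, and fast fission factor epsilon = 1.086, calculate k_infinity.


k_inf = eta * f * p * epsilon
k_inf = 1.56 * 0.82 * 0.84 * 1.086
k_inf = 1.1669

1.1669


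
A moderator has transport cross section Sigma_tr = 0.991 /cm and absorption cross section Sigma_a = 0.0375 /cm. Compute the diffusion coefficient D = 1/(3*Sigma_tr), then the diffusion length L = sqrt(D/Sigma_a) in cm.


D = 1 / (3 * Sigma_tr) = 1 / (3 * 0.991) = 0.3363606 cm
L = sqrt(D / Sigma_a)
L = sqrt(0.3363606 / 0.0375)
L = 2.9949 cm

2.9949


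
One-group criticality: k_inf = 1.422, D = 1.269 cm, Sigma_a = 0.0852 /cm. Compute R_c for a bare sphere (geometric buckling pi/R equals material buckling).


L^2 = D / Sigma_a = 1.269 / 0.0852 = 14.89437 cm^2
B_m^2 = (k_inf - 1) / L^2 = (1.422 - 1) / 14.89437 = 0.02833285 /cm^2
For a bare sphere: B_g = pi/R, so R_c = pi / sqrt(B_m^2)
R_c = pi / sqrt(0.02833285) = 18.664 cm

18.664


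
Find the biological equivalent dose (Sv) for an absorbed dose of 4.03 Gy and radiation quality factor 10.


H = D * Q
H = 4.03 * 10
H = 40.300 Sv

40.300


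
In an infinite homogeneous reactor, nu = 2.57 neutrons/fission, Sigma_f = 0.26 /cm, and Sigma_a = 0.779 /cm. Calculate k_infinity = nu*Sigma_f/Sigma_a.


k_inf = nu * Sigma_f / Sigma_a
k_inf = 2.57 * 0.26 / 0.779
k_inf = 0.85777

0.85777


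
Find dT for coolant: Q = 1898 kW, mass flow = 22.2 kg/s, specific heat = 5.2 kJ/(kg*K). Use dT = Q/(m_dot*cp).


dT = Q / (m_dot * cp)
dT = 1898 / (22.2 * 5.2)
dT = 16.441 C

16.441


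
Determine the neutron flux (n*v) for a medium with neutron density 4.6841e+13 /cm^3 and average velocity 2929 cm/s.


phi = n * v
phi = 4.6841e+13 * 2929
phi = 1.3720e+17 /cm^2/s

1.3720e+17


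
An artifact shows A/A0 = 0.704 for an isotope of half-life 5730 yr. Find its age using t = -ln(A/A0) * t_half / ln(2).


lambda = ln(2) / t_half = ln(2) / 5730 = 1.209681e-04 /yr
t = -ln(A/A0) / lambda
t = -ln(0.704) / 1.209681e-04
t = 2901.4 yr

2901.4


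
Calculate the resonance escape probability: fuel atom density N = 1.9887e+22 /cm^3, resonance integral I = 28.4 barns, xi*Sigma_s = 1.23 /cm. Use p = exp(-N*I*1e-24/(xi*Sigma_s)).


p = exp(-N * I * 1e-24 / (xi*Sigma_s))
p = exp(-1.9887e+22 * 28.4 * 1e-24 / 1.23)
p = 0.63180

0.63180


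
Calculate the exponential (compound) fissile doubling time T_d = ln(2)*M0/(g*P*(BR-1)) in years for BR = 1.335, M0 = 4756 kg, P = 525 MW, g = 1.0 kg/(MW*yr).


Breeding gain G = BR - 1 = 1.335 - 1 = 0.335
Fissile production rate = g * P * G = 1.0 * 525 * 0.335 = 175.875 kg/yr
T_d = ln(2) * M0 / (g * P * G)
T_d = ln(2) * 4756 / 175.875 = 18.744 yr

18.744


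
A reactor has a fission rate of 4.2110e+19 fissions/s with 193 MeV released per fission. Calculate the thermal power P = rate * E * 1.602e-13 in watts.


P = fission_rate * E_MeV * 1.602e-13
P = 4.2110e+19 * 193 * 1.602e-13
P = 1.3020e+09 W

1.3020e+09


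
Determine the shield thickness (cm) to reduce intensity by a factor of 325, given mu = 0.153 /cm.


x = ln(factor) / mu
x = ln(325) / 0.153
x = 37.803 cm

37.803


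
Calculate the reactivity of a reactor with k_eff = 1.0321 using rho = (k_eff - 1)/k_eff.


rho = (k_eff - 1) / k_eff
rho = (1.0321 - 1) / 1.0321
rho = 0.031102

0.031102


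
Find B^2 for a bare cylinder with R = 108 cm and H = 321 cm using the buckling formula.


B^2 = (2.405/R)^2 + (pi/H)^2
B^2 = (2.405/108)^2 + (pi/321)^2
B^2 = 5.9167e-04 /cm^2

5.9167e-04


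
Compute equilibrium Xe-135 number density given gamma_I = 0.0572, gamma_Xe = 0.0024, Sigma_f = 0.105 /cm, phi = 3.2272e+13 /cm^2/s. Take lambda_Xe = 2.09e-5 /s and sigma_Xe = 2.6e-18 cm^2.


Xe_eq = (gamma_I + gamma_Xe) * Sigma_f * phi / (lambda_Xe + sigma_Xe * phi)
Numerator = (0.0572 + 0.0024) * 0.105 * 3.2272e+13 = 2.019582e+11
Denominator = 2.09e-5 + 2.6e-18 * 3.2272e+13 = 1.048072e-04
Xe_eq = 2.019582e+11 / 1.048072e-04 = 1.9269e+15 /cm^3

1.9269e+15


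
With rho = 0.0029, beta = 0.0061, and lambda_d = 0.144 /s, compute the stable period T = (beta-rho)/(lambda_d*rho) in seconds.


T = (beta - rho) / (lambda_d * rho)
T = (0.0061 - 0.0029) / (0.144 * 0.0029)
T = 7.6628 s

7.6628


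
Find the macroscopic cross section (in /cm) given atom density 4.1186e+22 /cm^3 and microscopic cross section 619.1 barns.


Sigma = N * sigma_barns * 1e-24
Sigma = 4.1186e+22 * 619.1 * 1e-24
Sigma = 25.498 /cm

25.498


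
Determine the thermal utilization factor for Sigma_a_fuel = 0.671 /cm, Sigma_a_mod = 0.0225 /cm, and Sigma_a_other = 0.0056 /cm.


f = Sigma_a_fuel / (Sigma_a_fuel + Sigma_a_mod + Sigma_a_other)
f = 0.671 / (0.671 + 0.0225 + 0.0056)
f = 0.95981

0.95981


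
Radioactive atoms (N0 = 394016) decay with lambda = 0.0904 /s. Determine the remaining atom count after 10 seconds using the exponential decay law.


N = N0 * exp(-lambda * t)
N = 394016 * exp(-0.0904 * 10)
N = 159555

159555


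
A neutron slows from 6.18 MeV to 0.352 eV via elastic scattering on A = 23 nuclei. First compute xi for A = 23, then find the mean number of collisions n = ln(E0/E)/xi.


xi = 1 + (A-1)^2/(2A)*ln((A-1)/(A+1)) = 0.08448899 (for A = 23)
n = ln(E0/E) / xi
n = ln(6.18e6 / 0.352) / 0.08448899
n = ln(1.755682e+07) / 0.08448899 = 197.43

197.43


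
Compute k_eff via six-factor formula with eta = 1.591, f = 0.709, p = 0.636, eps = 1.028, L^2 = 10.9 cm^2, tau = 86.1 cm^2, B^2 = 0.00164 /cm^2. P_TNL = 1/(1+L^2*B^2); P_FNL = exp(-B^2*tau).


k_inf = eta*f*p*eps = 1.591*0.709*0.636*1.028 = 0.7375078
P_TNL = 1/(1 + L^2*B^2) = 1/(1 + 10.9*0.00164) = 0.9824379
P_FNL = exp(-B^2*tau) = exp(-0.00164*86.1) = 0.8683122
k_eff = k_inf * P_TNL * P_FNL = 0.7375078 * 0.9824379 * 0.8683122
k_eff = 0.62914

0.62914


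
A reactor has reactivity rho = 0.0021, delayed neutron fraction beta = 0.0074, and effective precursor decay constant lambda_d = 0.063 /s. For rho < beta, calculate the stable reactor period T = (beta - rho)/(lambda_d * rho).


T = (beta - rho) / (lambda_d * rho)
T = (0.0074 - 0.0021) / (0.063 * 0.0021)
T = 40.060 s

40.060


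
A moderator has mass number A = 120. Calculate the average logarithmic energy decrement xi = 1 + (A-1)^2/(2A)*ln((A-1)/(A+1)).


xi = 1 + (A-1)^2/(2A) * ln((A-1)/(A+1))
xi = 1 + (120-1)^2/(2*120) * ln((120-1)/(120 +1))
xi = 0.016574

0.016574


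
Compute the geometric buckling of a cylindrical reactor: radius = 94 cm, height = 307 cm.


B^2 = (2.405/R)^2 + (pi/H)^2
B^2 = (2.405/94)^2 + (pi/307)^2
B^2 = 7.5932e-04 /cm^2

7.5932e-04


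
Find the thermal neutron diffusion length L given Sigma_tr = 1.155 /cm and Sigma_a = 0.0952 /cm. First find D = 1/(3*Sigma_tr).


D = 1 / (3 * Sigma_tr) = 1 / (3 * 1.155) = 0.2886003 cm
L = sqrt(D / Sigma_a)
L = sqrt(0.2886003 / 0.0952)
L = 1.7411 cm

1.7411


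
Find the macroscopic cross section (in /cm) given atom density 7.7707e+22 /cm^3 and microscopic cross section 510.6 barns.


Sigma = N * sigma_barns * 1e-24
Sigma = 7.7707e+22 * 510.6 * 1e-24
Sigma = 39.677 /cm

39.677


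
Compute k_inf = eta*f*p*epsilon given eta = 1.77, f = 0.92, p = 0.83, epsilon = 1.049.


k_inf = eta * f * p * epsilon
k_inf = 1.77 * 0.92 * 0.83 * 1.049
k_inf = 1.4178

1.4178


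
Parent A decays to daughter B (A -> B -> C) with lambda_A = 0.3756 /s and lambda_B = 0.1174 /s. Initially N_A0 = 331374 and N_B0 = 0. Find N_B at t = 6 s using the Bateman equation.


N_B(t) = lambda_A * N_A0 / (lambda_B - lambda_A) * [exp(-lambda_A*t) - exp(-lambda_B*t)]
exp(-0.3756*6) = 0.1050205; exp(-0.1174*6) = 0.4944051
N_B = 0.3756 * 331374 / (0.1174 - 0.3756) * (0.1050205 - 0.4944051)
N_B = 187701

187701


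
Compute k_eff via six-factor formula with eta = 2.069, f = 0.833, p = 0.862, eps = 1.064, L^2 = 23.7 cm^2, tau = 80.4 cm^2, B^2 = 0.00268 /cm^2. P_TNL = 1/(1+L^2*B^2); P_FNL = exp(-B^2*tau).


k_inf = eta*f*p*eps = 2.069*0.833*0.862*1.064 = 1.580718
P_TNL = 1/(1 + L^2*B^2) = 1/(1 + 23.7*0.00268) = 0.9402773
P_FNL = exp(-B^2*tau) = exp(-0.00268*80.4) = 0.8061608
k_eff = k_inf * P_TNL * P_FNL = 1.580718 * 0.9402773 * 0.8061608
k_eff = 1.1982

1.1982


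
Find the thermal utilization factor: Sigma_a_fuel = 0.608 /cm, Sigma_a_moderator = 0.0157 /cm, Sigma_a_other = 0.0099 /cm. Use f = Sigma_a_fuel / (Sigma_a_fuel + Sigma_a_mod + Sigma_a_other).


f = Sigma_a_fuel / (Sigma_a_fuel + Sigma_a_mod + Sigma_a_other)
f = 0.608 / (0.608 + 0.0157 + 0.0099)
f = 0.95960

0.95960


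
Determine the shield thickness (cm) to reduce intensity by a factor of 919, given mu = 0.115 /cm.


x = ln(factor) / mu
x = ln(919) / 0.115
x = 59.333 cm

59.333


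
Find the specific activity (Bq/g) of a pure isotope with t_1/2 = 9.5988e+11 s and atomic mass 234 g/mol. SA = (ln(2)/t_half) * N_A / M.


lambda = ln(2) / t_half = ln(2) / 9.5988e+11 = 7.221186e-13 /s
SA = lambda * N_A / M
SA = 7.221186e-13 * 6.022e23 / 234
SA = 1.8584e+09 Bq/g

1.8584e+09


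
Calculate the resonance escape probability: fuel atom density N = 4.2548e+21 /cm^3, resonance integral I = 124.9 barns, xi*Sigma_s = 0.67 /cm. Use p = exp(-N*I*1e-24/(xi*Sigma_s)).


p = exp(-N * I * 1e-24 / (xi*Sigma_s))
p = exp(-4.2548e+21 * 124.9 * 1e-24 / 0.67)
p = 0.45241

0.45241


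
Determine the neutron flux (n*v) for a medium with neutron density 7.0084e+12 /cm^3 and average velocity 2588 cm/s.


phi = n * v
phi = 7.0084e+12 * 2588
phi = 1.8138e+16 /cm^2/s

1.8138e+16


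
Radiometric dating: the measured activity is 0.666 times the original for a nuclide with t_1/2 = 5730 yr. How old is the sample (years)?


lambda = ln(2) / t_half = ln(2) / 5730 = 1.209681e-04 /yr
t = -ln(A/A0) / lambda
t = -ln(0.666) / 1.209681e-04
t = 3360.1 yr

3360.1
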